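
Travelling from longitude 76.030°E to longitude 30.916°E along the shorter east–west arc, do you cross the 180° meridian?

No

Signed shortest Δλ = ((30.916 − 76.030 + 180) mod 360) − 180 = -45.114°.
Going west by 45.114° from +76.030° reaches +30.916° without touching 180°.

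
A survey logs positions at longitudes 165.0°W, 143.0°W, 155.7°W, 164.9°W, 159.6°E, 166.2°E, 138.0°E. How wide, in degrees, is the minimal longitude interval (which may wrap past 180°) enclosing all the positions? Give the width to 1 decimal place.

Sort the longitudes: -165.0°, -164.9°, -155.7°, -143.0°, +138.0°, +159.6°, +166.2°.
Eastward gaps between consecutive values (wrapping around): 0.1°, 9.2°, 12.7°, 281.0°, 21.6°, 6.6°, 28.8°.
Largest gap = 281.0° ⇒ minimal covering band is its complement: 360° − 281.0° = 79.0°.
Band runs from +138.0° eastward to -143.0°, crossing the antimeridian.

79.0°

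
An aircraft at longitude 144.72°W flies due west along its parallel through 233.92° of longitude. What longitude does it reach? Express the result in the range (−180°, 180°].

18.64°W

Start at -144.72°; shift −233.92° → -378.64°.
-378.64° lies outside (−180°, 180°]; add 360° → -18.64°.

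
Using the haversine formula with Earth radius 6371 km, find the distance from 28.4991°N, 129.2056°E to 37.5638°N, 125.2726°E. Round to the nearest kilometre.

1072 km

Δλ = 125.2726 − 129.2056 = -3.9330°.
Δφ = 37.5638 − 28.4991 = 9.0647°.
a = sin²(Δφ/2) + cos φ₁ · cos φ₂ · sin²(Δλ/2) = 0.007065.
c = 2·atan2(√a, √(1−a)) = 0.16830 rad → d = 6371·c ≈ 1072.26 km.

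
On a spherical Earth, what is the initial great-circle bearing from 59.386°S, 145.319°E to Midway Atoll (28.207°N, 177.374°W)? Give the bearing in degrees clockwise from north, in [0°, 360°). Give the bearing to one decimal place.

32.3°

Δλ = -177.374 − 145.319 = -322.693°; wrapped into (−180°, 180°]: 37.307°.
θ = atan2( sin Δλ · cos φ₂ , cos φ₁ · sin φ₂ − sin φ₁ · cos φ₂ · cos Δλ )
  = atan2(0.53411, 0.84395) = 32.329° → normalised to [0°, 360°): 32.329°.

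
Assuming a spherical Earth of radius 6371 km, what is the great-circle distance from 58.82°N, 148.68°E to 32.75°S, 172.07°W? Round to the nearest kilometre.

10810 km

Δλ = -172.07 − 148.68 = -320.75°; wrapped into (−180°, 180°]: 39.25°.
Δφ = -32.75 − 58.82 = -91.57°.
a = sin²(Δφ/2) + cos φ₁ · cos φ₂ · sin²(Δλ/2) = 0.562817.
c = 2·atan2(√a, √(1−a)) = 1.69676 rad → d = 6371·c ≈ 10810.08 km.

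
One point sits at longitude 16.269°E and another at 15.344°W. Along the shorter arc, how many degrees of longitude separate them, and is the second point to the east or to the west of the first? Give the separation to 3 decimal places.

Raw difference: -15.344 − 16.269 = -31.613°.
Normalise into (−180°, 180°]: -31.613° stays -31.613°.
Negative ⇒ the second point lies to the west; separation 31.613°.

31.613° west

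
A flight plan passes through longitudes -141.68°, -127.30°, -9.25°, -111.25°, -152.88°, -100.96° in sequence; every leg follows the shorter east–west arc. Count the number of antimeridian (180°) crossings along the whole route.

0

Leg 1: -141.68° → -127.30°, shortest Δλ = 14.38° (east) — does not cross 180°.
Leg 2: -127.30° → -9.25°, shortest Δλ = 118.05° (east) — does not cross 180°.
Leg 3: -9.25° → -111.25°, shortest Δλ = -102.0° (west) — does not cross 180°.
Leg 4: -111.25° → -152.88°, shortest Δλ = -41.63° (west) — does not cross 180°.
Leg 5: -152.88° → -100.96°, shortest Δλ = 51.92° (east) — does not cross 180°.
Total crossings: 0.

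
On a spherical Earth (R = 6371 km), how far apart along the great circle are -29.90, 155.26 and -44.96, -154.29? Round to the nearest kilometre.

4673 km

Δλ = -154.29 − 155.26 = -309.55°; wrapped into (−180°, 180°]: 50.45°.
Δφ = -44.96 − -29.90 = -15.06°.
a = sin²(Δφ/2) + cos φ₁ · cos φ₂ · sin²(Δλ/2) = 0.128584.
c = 2·atan2(√a, √(1−a)) = 0.73351 rad → d = 6371·c ≈ 4673.17 km.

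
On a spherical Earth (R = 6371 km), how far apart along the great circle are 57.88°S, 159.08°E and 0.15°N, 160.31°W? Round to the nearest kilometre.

7376 km

Δλ = -160.31 − 159.08 = -319.39°; wrapped into (−180°, 180°]: 40.61°.
Δφ = 0.15 − -57.88 = 58.03°.
a = sin²(Δφ/2) + cos φ₁ · cos φ₂ · sin²(Δλ/2) = 0.299289.
c = 2·atan2(√a, √(1−a)) = 1.15773 rad → d = 6371·c ≈ 7375.89 km.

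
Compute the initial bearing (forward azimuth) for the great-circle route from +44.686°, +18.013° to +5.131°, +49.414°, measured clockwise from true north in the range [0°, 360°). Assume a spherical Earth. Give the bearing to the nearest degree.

Δλ = 49.414 − 18.013 = 31.401°.
θ = atan2( sin Δλ · cos φ₂ , cos φ₁ · sin φ₂ − sin φ₁ · cos φ₂ · cos Δλ )
  = atan2(0.51894, -0.53424) = 135.832° → normalised to [0°, 360°): 135.832°.

136°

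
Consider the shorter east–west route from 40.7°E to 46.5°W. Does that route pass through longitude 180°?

Signed shortest Δλ = ((-46.5 − 40.7 + 180) mod 360) − 180 = -87.2°.
Going west by 87.2° from +40.7° reaches -46.5° without touching 180°.

No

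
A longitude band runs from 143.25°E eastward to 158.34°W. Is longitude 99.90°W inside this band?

Band width going east from +143.25° to -158.34°: ((-158.34 − 143.25) mod 360) = 58.41°.
Offset of -99.90° east of the west edge: ((-99.90 − 143.25) mod 360) = 116.85°.
116.85° > 58.41° ⇒ outside.

No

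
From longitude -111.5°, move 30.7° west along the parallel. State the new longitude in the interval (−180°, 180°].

-142.2°

Start at -111.5°; shift −30.7° → -142.2°.
-142.2° already lies in (−180°, 180°].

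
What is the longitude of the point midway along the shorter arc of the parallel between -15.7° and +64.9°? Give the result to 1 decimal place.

Signed shortest Δλ from -15.7° to +64.9° is +80.6°.
Midpoint longitude = -15.7° + (+80.6°)/2 = -15.7° + 40.3° = +24.6°.

+24.6°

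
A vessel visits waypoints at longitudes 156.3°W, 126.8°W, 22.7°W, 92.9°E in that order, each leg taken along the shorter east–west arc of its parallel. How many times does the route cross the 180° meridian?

0

Leg 1: -156.3° → -126.8°, shortest Δλ = 29.5° (east) — does not cross 180°.
Leg 2: -126.8° → -22.7°, shortest Δλ = 104.1° (east) — does not cross 180°.
Leg 3: -22.7° → +92.9°, shortest Δλ = 115.6° (east) — does not cross 180°.
Total crossings: 0.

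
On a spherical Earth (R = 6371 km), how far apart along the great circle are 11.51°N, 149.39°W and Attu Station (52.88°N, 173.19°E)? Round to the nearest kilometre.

5676 km

Δλ = 173.19 − -149.39 = 322.58°; wrapped into (−180°, 180°]: -37.42°.
Δφ = 52.88 − 11.51 = 41.37°.
a = sin²(Δφ/2) + cos φ₁ · cos φ₂ · sin²(Δλ/2) = 0.185621.
c = 2·atan2(√a, √(1−a)) = 0.89084 rad → d = 6371·c ≈ 5675.54 km.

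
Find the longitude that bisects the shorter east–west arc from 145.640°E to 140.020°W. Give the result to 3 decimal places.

177.190°W

Signed shortest Δλ from +145.640° to -140.020° is +74.340°.
Midpoint longitude = +145.640° + (+74.340°)/2 = +145.640° + 37.170° = +182.810°.
Normalise into (−180°, 180°]: -177.190°.
(The naïve average (+145.640 + -140.020)/2 = 2.81° is on the wrong side of the globe.)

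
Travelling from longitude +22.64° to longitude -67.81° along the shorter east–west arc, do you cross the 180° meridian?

No

Signed shortest Δλ = ((-67.81 − 22.64 + 180) mod 360) − 180 = -90.45°.
Going west by 90.45° from +22.64° reaches -67.81° without touching 180°.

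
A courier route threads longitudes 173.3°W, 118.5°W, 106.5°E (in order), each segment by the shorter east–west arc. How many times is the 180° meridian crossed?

1

Leg 1: -173.3° → -118.5°, shortest Δλ = 54.8° (east) — does not cross 180°.
Leg 2: -118.5° → +106.5°, shortest Δλ = -135.0° (west) — crosses 180°.
Total crossings: 1.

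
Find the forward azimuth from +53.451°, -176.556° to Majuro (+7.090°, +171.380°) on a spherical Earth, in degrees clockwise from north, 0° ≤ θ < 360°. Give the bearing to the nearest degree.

196°

Δλ = 171.380 − -176.556 = 347.936°; wrapped into (−180°, 180°]: -12.064°.
θ = atan2( sin Δλ · cos φ₂ , cos φ₁ · sin φ₂ − sin φ₁ · cos φ₂ · cos Δλ )
  = atan2(-0.20741, -0.70610) = -163.631° → normalised to [0°, 360°): 196.369°.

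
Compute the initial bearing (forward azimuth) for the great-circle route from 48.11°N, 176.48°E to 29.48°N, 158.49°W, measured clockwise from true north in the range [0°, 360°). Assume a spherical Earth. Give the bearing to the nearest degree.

Δλ = -158.49 − 176.48 = -334.97°; wrapped into (−180°, 180°]: 25.03°.
θ = atan2( sin Δλ · cos φ₂ , cos φ₁ · sin φ₂ − sin φ₁ · cos φ₂ · cos Δλ )
  = atan2(0.36831, -0.25860) = 125.073° → normalised to [0°, 360°): 125.073°.

125°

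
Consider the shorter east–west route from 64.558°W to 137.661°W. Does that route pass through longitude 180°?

No

Signed shortest Δλ = ((-137.661 − -64.558 + 180) mod 360) − 180 = -73.103°.
Going west by 73.103° from -64.558° reaches -137.661° without touching 180°.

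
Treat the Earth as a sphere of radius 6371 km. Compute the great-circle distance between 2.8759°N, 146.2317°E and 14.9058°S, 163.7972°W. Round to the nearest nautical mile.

3156 nmi

Δλ = -163.7972 − 146.2317 = -310.0289°; wrapped into (−180°, 180°]: 49.9711°.
Δφ = -14.9058 − 2.8759 = -17.7817°.
a = sin²(Δφ/2) + cos φ₁ · cos φ₂ · sin²(Δλ/2) = 0.196079.
c = 2·atan2(√a, √(1−a)) = 0.91746 rad → d = 6371·c ≈ 5845.11 km ≈ 3156.11 nmi.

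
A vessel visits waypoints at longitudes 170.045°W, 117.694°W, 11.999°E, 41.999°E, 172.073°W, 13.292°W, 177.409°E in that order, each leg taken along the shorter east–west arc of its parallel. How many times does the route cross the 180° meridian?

2

Leg 1: -170.045° → -117.694°, shortest Δλ = 52.351° (east) — does not cross 180°.
Leg 2: -117.694° → +11.999°, shortest Δλ = 129.693° (east) — does not cross 180°.
Leg 3: +11.999° → +41.999°, shortest Δλ = 30.0° (east) — does not cross 180°.
Leg 4: +41.999° → -172.073°, shortest Δλ = 145.928° (east) — crosses 180°.
Leg 5: -172.073° → -13.292°, shortest Δλ = 158.781° (east) — does not cross 180°.
Leg 6: -13.292° → +177.409°, shortest Δλ = -169.299° (west) — crosses 180°.
Total crossings: 2.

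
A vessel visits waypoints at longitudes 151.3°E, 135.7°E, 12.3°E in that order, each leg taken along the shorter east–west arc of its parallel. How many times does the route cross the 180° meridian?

Leg 1: +151.3° → +135.7°, shortest Δλ = -15.6° (west) — does not cross 180°.
Leg 2: +135.7° → +12.3°, shortest Δλ = -123.4° (west) — does not cross 180°.
Total crossings: 0.

0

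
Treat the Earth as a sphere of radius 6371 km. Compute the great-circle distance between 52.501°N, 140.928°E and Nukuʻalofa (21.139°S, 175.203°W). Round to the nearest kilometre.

9221 km

Δλ = -175.203 − 140.928 = -316.131°; wrapped into (−180°, 180°]: 43.869°.
Δφ = -21.139 − 52.501 = -73.640°.
a = sin²(Δφ/2) + cos φ₁ · cos φ₂ · sin²(Δλ/2) = 0.438391.
c = 2·atan2(√a, √(1−a)) = 1.44726 rad → d = 6371·c ≈ 9220.52 km.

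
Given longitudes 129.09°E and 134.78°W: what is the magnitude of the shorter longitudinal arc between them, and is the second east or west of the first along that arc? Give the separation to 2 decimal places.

Raw difference: -134.78 − 129.09 = -263.87°.
Normalise into (−180°, 180°]: -263.87° + 360° = 96.13°.
Positive ⇒ the second point lies to the east; separation 96.13°.

96.13° east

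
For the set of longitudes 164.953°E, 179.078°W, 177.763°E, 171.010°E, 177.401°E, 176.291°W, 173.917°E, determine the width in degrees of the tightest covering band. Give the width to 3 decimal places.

Sort the longitudes: -179.078°, -176.291°, +164.953°, +171.010°, +173.917°, +177.401°, +177.763°.
Eastward gaps between consecutive values (wrapping around): 2.787°, 341.244°, 6.057°, 2.907°, 3.484°, 0.362°, 3.159°.
Largest gap = 341.244° ⇒ minimal covering band is its complement: 360° − 341.244° = 18.756°.
Band runs from +164.953° eastward to -176.291°, crossing the antimeridian.

18.756°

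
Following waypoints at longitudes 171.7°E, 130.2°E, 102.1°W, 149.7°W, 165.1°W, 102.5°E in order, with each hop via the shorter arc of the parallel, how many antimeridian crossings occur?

Leg 1: +171.7° → +130.2°, shortest Δλ = -41.5° (west) — does not cross 180°.
Leg 2: +130.2° → -102.1°, shortest Δλ = 127.7° (east) — crosses 180°.
Leg 3: -102.1° → -149.7°, shortest Δλ = -47.6° (west) — does not cross 180°.
Leg 4: -149.7° → -165.1°, shortest Δλ = -15.4° (west) — does not cross 180°.
Leg 5: -165.1° → +102.5°, shortest Δλ = -92.4° (west) — crosses 180°.
Total crossings: 2.

2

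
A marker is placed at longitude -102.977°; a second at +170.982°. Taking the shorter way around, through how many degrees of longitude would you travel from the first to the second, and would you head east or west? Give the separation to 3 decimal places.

86.041° west

Raw difference: 170.982 − -102.977 = 273.959°.
Normalise into (−180°, 180°]: 273.959° − 360° = -86.041°.
Negative ⇒ the second point lies to the west; separation 86.041°.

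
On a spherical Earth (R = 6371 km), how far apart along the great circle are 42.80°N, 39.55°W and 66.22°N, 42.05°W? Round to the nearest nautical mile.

1409 nmi

Δλ = -42.05 − -39.55 = -2.50°.
Δφ = 66.22 − 42.80 = 23.42°.
a = sin²(Δφ/2) + cos φ₁ · cos φ₂ · sin²(Δλ/2) = 0.041333.
c = 2·atan2(√a, √(1−a)) = 0.40946 rad → d = 6371·c ≈ 2608.70 km ≈ 1408.58 nmi.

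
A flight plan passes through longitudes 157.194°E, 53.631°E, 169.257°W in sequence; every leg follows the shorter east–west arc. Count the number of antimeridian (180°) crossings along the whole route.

1

Leg 1: +157.194° → +53.631°, shortest Δλ = -103.563° (west) — does not cross 180°.
Leg 2: +53.631° → -169.257°, shortest Δλ = 137.112° (east) — crosses 180°.
Total crossings: 1.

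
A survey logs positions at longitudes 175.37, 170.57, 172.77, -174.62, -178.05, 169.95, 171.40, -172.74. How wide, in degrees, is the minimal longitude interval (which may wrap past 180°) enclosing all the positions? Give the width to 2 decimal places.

17.31°

Sort the longitudes: -178.05°, -174.62°, -172.74°, +169.95°, +170.57°, +171.40°, +172.77°, +175.37°.
Eastward gaps between consecutive values (wrapping around): 3.43°, 1.88°, 342.69°, 0.62°, 0.83°, 1.37°, 2.60°, 6.58°.
Largest gap = 342.69° ⇒ minimal covering band is its complement: 360° − 342.69° = 17.31°.
Band runs from +169.95° eastward to -172.74°, crossing the antimeridian.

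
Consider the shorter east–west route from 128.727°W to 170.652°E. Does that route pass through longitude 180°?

Naïve |170.652 − -128.727| = 299.379° > 180°, so the shorter arc goes the other way round — across 180°.
Signed shortest Δλ = ((170.652 − -128.727 + 180) mod 360) − 180 = -60.621°.
Going west by 60.621° from -128.727° passes through 180° before reaching +170.652°.

Yes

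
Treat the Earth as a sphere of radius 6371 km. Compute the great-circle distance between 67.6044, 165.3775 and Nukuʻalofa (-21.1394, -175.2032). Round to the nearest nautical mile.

5398 nmi

Δλ = -175.2032 − 165.3775 = -340.5807°; wrapped into (−180°, 180°]: 19.4193°.
Δφ = -21.1394 − 67.6044 = -88.7438°.
a = sin²(Δφ/2) + cos φ₁ · cos φ₂ · sin²(Δλ/2) = 0.499147.
c = 2·atan2(√a, √(1−a)) = 1.56909 rad → d = 6371·c ≈ 9996.67 km ≈ 5397.77 nmi.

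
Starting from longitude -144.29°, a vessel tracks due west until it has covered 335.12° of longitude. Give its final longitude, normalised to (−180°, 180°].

-119.41°

Start at -144.29°; shift −335.12° → -479.41°.
-479.41° lies outside (−180°, 180°]; add 360° → -119.41°.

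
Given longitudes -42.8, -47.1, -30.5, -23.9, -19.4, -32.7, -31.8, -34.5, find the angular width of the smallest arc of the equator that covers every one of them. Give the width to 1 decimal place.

27.7°

Sort the longitudes: -47.1°, -42.8°, -34.5°, -32.7°, -31.8°, -30.5°, -23.9°, -19.4°.
Eastward gaps between consecutive values (wrapping around): 4.3°, 8.3°, 1.8°, 0.9°, 1.3°, 6.6°, 4.5°, 332.3°.
Largest gap = 332.3° ⇒ minimal covering band is its complement: 360° − 332.3° = 27.7°.
Band runs from -47.1° eastward to -19.4°.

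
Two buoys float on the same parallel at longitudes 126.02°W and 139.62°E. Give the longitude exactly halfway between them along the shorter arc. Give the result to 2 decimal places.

Signed shortest Δλ from -126.02° to +139.62° is -94.36°.
Midpoint longitude = -126.02° + (-94.36°)/2 = -126.02° − 47.18° = -173.20°.
(The naïve average (-126.02 + +139.62)/2 = 6.8° is on the wrong side of the globe.)

173.20°W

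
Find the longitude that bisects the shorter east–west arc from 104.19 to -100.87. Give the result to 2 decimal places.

-178.34°

Signed shortest Δλ from +104.19° to -100.87° is +154.94°.
Midpoint longitude = +104.19° + (+154.94°)/2 = +104.19° + 77.47° = +181.66°.
Normalise into (−180°, 180°]: -178.34°.
(The naïve average (+104.19 + -100.87)/2 = 1.66° is on the wrong side of the globe.)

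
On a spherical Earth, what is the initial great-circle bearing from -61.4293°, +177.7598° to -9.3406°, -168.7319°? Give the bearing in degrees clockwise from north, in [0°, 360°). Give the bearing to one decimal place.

Δλ = -168.7319 − 177.7598 = -346.4917°; wrapped into (−180°, 180°]: 13.5083°.
θ = atan2( sin Δλ · cos φ₂ , cos φ₁ · sin φ₂ − sin φ₁ · cos φ₂ · cos Δλ )
  = atan2(0.23049, 0.76499) = 16.767° → normalised to [0°, 360°): 16.767°.

16.8°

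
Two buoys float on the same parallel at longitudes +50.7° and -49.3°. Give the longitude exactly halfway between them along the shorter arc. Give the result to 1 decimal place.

+0.7°

Signed shortest Δλ from +50.7° to -49.3° is -100.0°.
Midpoint longitude = +50.7° + (-100.0°)/2 = +50.7° − 50.0° = +0.7°.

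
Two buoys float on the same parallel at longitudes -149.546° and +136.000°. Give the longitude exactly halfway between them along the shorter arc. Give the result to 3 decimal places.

+173.227°

Signed shortest Δλ from -149.546° to +136.000° is -74.454°.
Midpoint longitude = -149.546° + (-74.454°)/2 = -149.546° − 37.227° = -186.773°.
Normalise into (−180°, 180°]: +173.227°.
(The naïve average (-149.546 + +136.000)/2 = -6.773° is on the wrong side of the globe.)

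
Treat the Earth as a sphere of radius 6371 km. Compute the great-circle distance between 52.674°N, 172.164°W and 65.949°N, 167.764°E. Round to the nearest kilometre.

Δλ = 167.764 − -172.164 = 339.928°; wrapped into (−180°, 180°]: -20.072°.
Δφ = 65.949 − 52.674 = 13.275°.
a = sin²(Δφ/2) + cos φ₁ · cos φ₂ · sin²(Δλ/2) = 0.020865.
c = 2·atan2(√a, √(1−a)) = 0.28991 rad → d = 6371·c ≈ 1847.01 km.

1847 km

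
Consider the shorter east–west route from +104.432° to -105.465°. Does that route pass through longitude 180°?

Yes

Naïve |-105.465 − 104.432| = 209.897° > 180°, so the shorter arc goes the other way round — across 180°.
Signed shortest Δλ = ((-105.465 − 104.432 + 180) mod 360) − 180 = 150.103°.
Going east by 150.103° from +104.432° passes through 180° before reaching -105.465°.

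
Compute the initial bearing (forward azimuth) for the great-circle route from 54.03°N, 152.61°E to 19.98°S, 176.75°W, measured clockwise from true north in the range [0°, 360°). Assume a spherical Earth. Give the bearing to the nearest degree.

Δλ = -176.75 − 152.61 = -329.36°; wrapped into (−180°, 180°]: 30.64°.
θ = atan2( sin Δλ · cos φ₂ , cos φ₁ · sin φ₂ − sin φ₁ · cos φ₂ · cos Δλ )
  = atan2(0.47897, -0.85512) = 150.746° → normalised to [0°, 360°): 150.746°.

151°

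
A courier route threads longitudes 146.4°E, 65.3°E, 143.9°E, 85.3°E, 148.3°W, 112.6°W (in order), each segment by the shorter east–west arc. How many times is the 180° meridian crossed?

Leg 1: +146.4° → +65.3°, shortest Δλ = -81.1° (west) — does not cross 180°.
Leg 2: +65.3° → +143.9°, shortest Δλ = 78.6° (east) — does not cross 180°.
Leg 3: +143.9° → +85.3°, shortest Δλ = -58.6° (west) — does not cross 180°.
Leg 4: +85.3° → -148.3°, shortest Δλ = 126.4° (east) — crosses 180°.
Leg 5: -148.3° → -112.6°, shortest Δλ = 35.7° (east) — does not cross 180°.
Total crossings: 1.

1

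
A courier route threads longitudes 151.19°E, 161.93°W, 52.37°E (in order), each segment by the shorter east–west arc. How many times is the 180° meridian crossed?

2

Leg 1: +151.19° → -161.93°, shortest Δλ = 46.88° (east) — crosses 180°.
Leg 2: -161.93° → +52.37°, shortest Δλ = -145.7° (west) — crosses 180°.
Total crossings: 2.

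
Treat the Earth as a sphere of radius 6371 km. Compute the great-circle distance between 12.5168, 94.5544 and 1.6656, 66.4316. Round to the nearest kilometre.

3325 km

Δλ = 66.4316 − 94.5544 = -28.1228°.
Δφ = 1.6656 − 12.5168 = -10.8512°.
a = sin²(Δφ/2) + cos φ₁ · cos φ₂ · sin²(Δλ/2) = 0.066543.
c = 2·atan2(√a, √(1−a)) = 0.52182 rad → d = 6371·c ≈ 3324.51 km.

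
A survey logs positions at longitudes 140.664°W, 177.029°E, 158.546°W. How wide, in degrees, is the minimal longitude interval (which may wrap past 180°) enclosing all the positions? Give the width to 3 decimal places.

Sort the longitudes: -158.546°, -140.664°, +177.029°.
Eastward gaps between consecutive values (wrapping around): 17.882°, 317.693°, 24.425°.
Largest gap = 317.693° ⇒ minimal covering band is its complement: 360° − 317.693° = 42.307°.
Band runs from +177.029° eastward to -140.664°, crossing the antimeridian.

42.307°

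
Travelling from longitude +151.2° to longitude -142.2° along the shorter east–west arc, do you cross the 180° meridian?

Yes

Naïve |-142.2 − 151.2| = 293.4° > 180°, so the shorter arc goes the other way round — across 180°.
Signed shortest Δλ = ((-142.2 − 151.2 + 180) mod 360) − 180 = 66.6°.
Going east by 66.6° from +151.2° passes through 180° before reaching -142.2°.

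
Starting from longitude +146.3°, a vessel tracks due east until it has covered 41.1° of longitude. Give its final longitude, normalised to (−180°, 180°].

-172.6°

Start at +146.3°; shift +41.1° → +187.4°.
+187.4° lies outside (−180°, 180°]; subtract 360° → -172.6°.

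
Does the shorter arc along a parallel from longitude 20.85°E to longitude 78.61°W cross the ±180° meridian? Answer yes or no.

No

Signed shortest Δλ = ((-78.61 − 20.85 + 180) mod 360) − 180 = -99.46°.
Going west by 99.46° from +20.85° reaches -78.61° without touching 180°.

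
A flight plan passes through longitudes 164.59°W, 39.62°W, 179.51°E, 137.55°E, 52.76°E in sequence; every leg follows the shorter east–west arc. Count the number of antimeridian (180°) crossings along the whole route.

1

Leg 1: -164.59° → -39.62°, shortest Δλ = 124.97° (east) — does not cross 180°.
Leg 2: -39.62° → +179.51°, shortest Δλ = -140.87° (west) — crosses 180°.
Leg 3: +179.51° → +137.55°, shortest Δλ = -41.96° (west) — does not cross 180°.
Leg 4: +137.55° → +52.76°, shortest Δλ = -84.79° (west) — does not cross 180°.
Total crossings: 1.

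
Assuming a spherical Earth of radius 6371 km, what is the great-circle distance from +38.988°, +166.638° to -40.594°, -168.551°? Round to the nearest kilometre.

9200 km

Δλ = -168.551 − 166.638 = -335.189°; wrapped into (−180°, 180°]: 24.811°.
Δφ = -40.594 − 38.988 = -79.582°.
a = sin²(Δφ/2) + cos φ₁ · cos φ₂ · sin²(Δλ/2) = 0.436825.
c = 2·atan2(√a, √(1−a)) = 1.44411 rad → d = 6371·c ≈ 9200.42 km.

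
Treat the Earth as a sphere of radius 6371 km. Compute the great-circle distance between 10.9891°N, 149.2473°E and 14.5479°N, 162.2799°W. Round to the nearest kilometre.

5262 km

Δλ = -162.2799 − 149.2473 = -311.5272°; wrapped into (−180°, 180°]: 48.4728°.
Δφ = 14.5479 − 10.9891 = 3.5588°.
a = sin²(Δφ/2) + cos φ₁ · cos φ₂ · sin²(Δλ/2) = 0.161083.
c = 2·atan2(√a, √(1−a)) = 0.82598 rad → d = 6371·c ≈ 5262.34 km.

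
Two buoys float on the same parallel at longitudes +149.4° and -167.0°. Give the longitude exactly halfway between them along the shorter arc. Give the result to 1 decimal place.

+171.2°

Signed shortest Δλ from +149.4° to -167.0° is +43.6°.
Midpoint longitude = +149.4° + (+43.6°)/2 = +149.4° + 21.8° = +171.2°.
(The naïve average (+149.4 + -167.0)/2 = -8.8° is on the wrong side of the globe.)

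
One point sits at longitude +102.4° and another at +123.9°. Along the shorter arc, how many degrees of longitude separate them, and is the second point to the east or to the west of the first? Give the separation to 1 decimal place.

Raw difference: 123.9 − 102.4 = 21.5°.
Normalise into (−180°, 180°]: 21.5° stays 21.5°.
Positive ⇒ the second point lies to the east; separation 21.5°.

21.5° east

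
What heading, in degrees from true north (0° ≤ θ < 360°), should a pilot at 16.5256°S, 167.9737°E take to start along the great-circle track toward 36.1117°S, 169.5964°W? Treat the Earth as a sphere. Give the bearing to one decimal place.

Δλ = -169.5964 − 167.9737 = -337.5701°; wrapped into (−180°, 180°]: 22.4299°.
θ = atan2( sin Δλ · cos φ₂ , cos φ₁ · sin φ₂ − sin φ₁ · cos φ₂ · cos Δλ )
  = atan2(0.30824, -0.35261) = 138.840° → normalised to [0°, 360°): 138.840°.

138.8°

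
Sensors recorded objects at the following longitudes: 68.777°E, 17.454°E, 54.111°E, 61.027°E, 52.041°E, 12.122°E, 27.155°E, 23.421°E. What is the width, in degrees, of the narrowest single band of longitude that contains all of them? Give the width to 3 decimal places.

56.655°

Sort the longitudes: +12.122°, +17.454°, +23.421°, +27.155°, +52.041°, +54.111°, +61.027°, +68.777°.
Eastward gaps between consecutive values (wrapping around): 5.332°, 5.967°, 3.734°, 24.886°, 2.070°, 6.916°, 7.750°, 303.345°.
Largest gap = 303.345° ⇒ minimal covering band is its complement: 360° − 303.345° = 56.655°.
Band runs from +12.122° eastward to +68.777°.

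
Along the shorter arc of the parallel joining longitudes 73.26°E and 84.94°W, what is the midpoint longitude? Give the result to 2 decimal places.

5.84°W

Signed shortest Δλ from +73.26° to -84.94° is -158.20°.
Midpoint longitude = +73.26° + (-158.20°)/2 = +73.26° − 79.10° = -5.84°.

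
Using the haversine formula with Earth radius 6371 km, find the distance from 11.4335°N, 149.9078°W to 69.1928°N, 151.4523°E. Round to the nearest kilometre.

7617 km

Δλ = 151.4523 − -149.9078 = 301.3601°; wrapped into (−180°, 180°]: -58.6399°.
Δφ = 69.1928 − 11.4335 = 57.7593°.
a = sin²(Δφ/2) + cos φ₁ · cos φ₂ · sin²(Δλ/2) = 0.316751.
c = 2·atan2(√a, √(1−a)) = 1.19555 rad → d = 6371·c ≈ 7616.88 km.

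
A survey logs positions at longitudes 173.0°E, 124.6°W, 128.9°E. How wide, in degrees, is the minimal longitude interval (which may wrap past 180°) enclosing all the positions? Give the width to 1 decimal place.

106.5°

Sort the longitudes: -124.6°, +128.9°, +173.0°.
Eastward gaps between consecutive values (wrapping around): 253.5°, 44.1°, 62.4°.
Largest gap = 253.5° ⇒ minimal covering band is its complement: 360° − 253.5° = 106.5°.
Band runs from +128.9° eastward to -124.6°, crossing the antimeridian.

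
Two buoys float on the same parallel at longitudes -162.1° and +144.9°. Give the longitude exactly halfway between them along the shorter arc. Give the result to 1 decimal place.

Signed shortest Δλ from -162.1° to +144.9° is -53.0°.
Midpoint longitude = -162.1° + (-53.0°)/2 = -162.1° − 26.5° = -188.6°.
Normalise into (−180°, 180°]: +171.4°.
(The naïve average (-162.1 + +144.9)/2 = -8.6° is on the wrong side of the globe.)

+171.4°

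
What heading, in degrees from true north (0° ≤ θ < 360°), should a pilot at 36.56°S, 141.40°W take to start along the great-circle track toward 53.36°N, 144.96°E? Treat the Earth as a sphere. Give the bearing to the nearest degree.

322°

Δλ = 144.96 − -141.40 = 286.36°; wrapped into (−180°, 180°]: -73.64°.
θ = atan2( sin Δλ · cos φ₂ , cos φ₁ · sin φ₂ − sin φ₁ · cos φ₂ · cos Δλ )
  = atan2(-0.57262, 0.74465) = -37.560° → normalised to [0°, 360°): 322.440°.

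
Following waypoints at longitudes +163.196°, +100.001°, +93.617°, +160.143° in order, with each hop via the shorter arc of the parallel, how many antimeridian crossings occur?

0

Leg 1: +163.196° → +100.001°, shortest Δλ = -63.195° (west) — does not cross 180°.
Leg 2: +100.001° → +93.617°, shortest Δλ = -6.384° (west) — does not cross 180°.
Leg 3: +93.617° → +160.143°, shortest Δλ = 66.526° (east) — does not cross 180°.
Total crossings: 0.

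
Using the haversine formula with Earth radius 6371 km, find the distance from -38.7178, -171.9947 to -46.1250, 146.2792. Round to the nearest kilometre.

Δλ = 146.2792 − -171.9947 = 318.2739°; wrapped into (−180°, 180°]: -41.7261°.
Δφ = -46.1250 − -38.7178 = -7.4072°.
a = sin²(Δφ/2) + cos φ₁ · cos φ₂ · sin²(Δλ/2) = 0.072760.
c = 2·atan2(√a, √(1−a)) = 0.54625 rad → d = 6371·c ≈ 3480.14 km.

3480 km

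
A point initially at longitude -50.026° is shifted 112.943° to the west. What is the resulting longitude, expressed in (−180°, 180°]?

Start at -50.026°; shift −112.943° → -162.969°.
-162.969° already lies in (−180°, 180°].

-162.969°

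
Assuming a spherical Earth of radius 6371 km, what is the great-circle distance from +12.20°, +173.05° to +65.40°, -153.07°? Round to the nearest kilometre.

Δλ = -153.07 − 173.05 = -326.12°; wrapped into (−180°, 180°]: 33.88°.
Δφ = 65.40 − 12.20 = 53.20°.
a = sin²(Δφ/2) + cos φ₁ · cos φ₂ · sin²(Δλ/2) = 0.235031.
c = 2·atan2(√a, √(1−a)) = 1.01227 rad → d = 6371·c ≈ 6449.16 km.

6449 km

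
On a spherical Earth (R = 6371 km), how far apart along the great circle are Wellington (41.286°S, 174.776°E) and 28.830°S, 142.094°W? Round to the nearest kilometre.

Δλ = -142.094 − 174.776 = -316.870°; wrapped into (−180°, 180°]: 43.130°.
Δφ = -28.830 − -41.286 = 12.456°.
a = sin²(Δφ/2) + cos φ₁ · cos φ₂ · sin²(Δλ/2) = 0.100702.
c = 2·atan2(√a, √(1−a)) = 0.64584 rad → d = 6371·c ≈ 4114.64 km.

4115 km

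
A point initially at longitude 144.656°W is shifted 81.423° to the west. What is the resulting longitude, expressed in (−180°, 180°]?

Start at -144.656°; shift −81.423° → -226.079°.
-226.079° lies outside (−180°, 180°]; add 360° → +133.921°.

133.921°E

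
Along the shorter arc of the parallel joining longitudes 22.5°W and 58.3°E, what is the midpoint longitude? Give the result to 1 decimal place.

Signed shortest Δλ from -22.5° to +58.3° is +80.8°.
Midpoint longitude = -22.5° + (+80.8°)/2 = -22.5° + 40.4° = +17.9°.

17.9°E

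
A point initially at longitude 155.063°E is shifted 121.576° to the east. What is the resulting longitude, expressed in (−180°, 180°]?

Start at +155.063°; shift +121.576° → +276.639°.
+276.639° lies outside (−180°, 180°]; subtract 360° → -83.361°.

83.361°W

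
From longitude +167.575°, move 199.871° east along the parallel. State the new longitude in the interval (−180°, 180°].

+7.446°

Start at +167.575°; shift +199.871° → +367.446°.
+367.446° lies outside (−180°, 180°]; subtract 360° → +7.446°.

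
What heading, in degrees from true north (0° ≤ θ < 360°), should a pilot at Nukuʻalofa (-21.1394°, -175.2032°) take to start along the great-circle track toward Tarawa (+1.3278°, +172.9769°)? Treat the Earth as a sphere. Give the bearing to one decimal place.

331.3°

Δλ = 172.9769 − -175.2032 = 348.1801°; wrapped into (−180°, 180°]: -11.8199°.
θ = atan2( sin Δλ · cos φ₂ , cos φ₁ · sin φ₂ − sin φ₁ · cos φ₂ · cos Δλ )
  = atan2(-0.20478, 0.37451) = -28.670° → normalised to [0°, 360°): 331.330°.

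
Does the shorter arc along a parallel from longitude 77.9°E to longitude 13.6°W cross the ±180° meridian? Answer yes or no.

No

Signed shortest Δλ = ((-13.6 − 77.9 + 180) mod 360) − 180 = -91.5°.
Going west by 91.5° from +77.9° reaches -13.6° without touching 180°.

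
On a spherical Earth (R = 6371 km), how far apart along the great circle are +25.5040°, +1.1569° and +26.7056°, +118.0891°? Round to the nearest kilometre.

Δλ = 118.0891 − 1.1569 = 116.9322°.
Δφ = 26.7056 − 25.5040 = 1.2016°.
a = sin²(Δφ/2) + cos φ₁ · cos φ₂ · sin²(Δλ/2) = 0.585845.
c = 2·atan2(√a, √(1−a)) = 1.74334 rad → d = 6371·c ≈ 11106.82 km.

11107 km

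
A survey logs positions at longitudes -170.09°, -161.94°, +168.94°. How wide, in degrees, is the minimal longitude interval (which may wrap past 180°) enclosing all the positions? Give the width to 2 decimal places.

29.12°

Sort the longitudes: -170.09°, -161.94°, +168.94°.
Eastward gaps between consecutive values (wrapping around): 8.15°, 330.88°, 20.97°.
Largest gap = 330.88° ⇒ minimal covering band is its complement: 360° − 330.88° = 29.12°.
Band runs from +168.94° eastward to -161.94°, crossing the antimeridian.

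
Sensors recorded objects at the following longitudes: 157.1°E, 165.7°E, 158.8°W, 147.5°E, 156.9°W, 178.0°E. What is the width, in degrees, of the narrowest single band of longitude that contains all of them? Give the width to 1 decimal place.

55.6°

Sort the longitudes: -158.8°, -156.9°, +147.5°, +157.1°, +165.7°, +178.0°.
Eastward gaps between consecutive values (wrapping around): 1.9°, 304.4°, 9.6°, 8.6°, 12.3°, 23.2°.
Largest gap = 304.4° ⇒ minimal covering band is its complement: 360° − 304.4° = 55.6°.
Band runs from +147.5° eastward to -156.9°, crossing the antimeridian.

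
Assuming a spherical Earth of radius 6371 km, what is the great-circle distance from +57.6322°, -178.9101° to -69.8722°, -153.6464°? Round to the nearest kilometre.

Δλ = -153.6464 − -178.9101 = 25.2637°.
Δφ = -69.8722 − 57.6322 = -127.5044°.
a = sin²(Δφ/2) + cos φ₁ · cos φ₂ · sin²(Δλ/2) = 0.813221.
c = 2·atan2(√a, √(1−a)) = 2.24778 rad → d = 6371·c ≈ 14320.59 km.

14321 km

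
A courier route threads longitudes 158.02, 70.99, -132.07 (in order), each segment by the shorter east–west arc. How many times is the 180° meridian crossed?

1

Leg 1: +158.02° → +70.99°, shortest Δλ = -87.03° (west) — does not cross 180°.
Leg 2: +70.99° → -132.07°, shortest Δλ = 156.94° (east) — crosses 180°.
Total crossings: 1.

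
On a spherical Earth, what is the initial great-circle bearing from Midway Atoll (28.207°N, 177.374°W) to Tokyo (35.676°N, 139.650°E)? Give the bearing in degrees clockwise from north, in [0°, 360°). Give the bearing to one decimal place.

Δλ = 139.650 − -177.374 = 317.024°; wrapped into (−180°, 180°]: -42.976°.
θ = atan2( sin Δλ · cos φ₂ , cos φ₁ · sin φ₂ − sin φ₁ · cos φ₂ · cos Δλ )
  = atan2(-0.55376, 0.23303) = -67.178° → normalised to [0°, 360°): 292.822°.

292.8°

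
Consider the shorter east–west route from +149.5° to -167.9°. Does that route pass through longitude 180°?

Yes

Naïve |-167.9 − 149.5| = 317.4° > 180°, so the shorter arc goes the other way round — across 180°.
Signed shortest Δλ = ((-167.9 − 149.5 + 180) mod 360) − 180 = 42.6°.
Going east by 42.6° from +149.5° passes through 180° before reaching -167.9°.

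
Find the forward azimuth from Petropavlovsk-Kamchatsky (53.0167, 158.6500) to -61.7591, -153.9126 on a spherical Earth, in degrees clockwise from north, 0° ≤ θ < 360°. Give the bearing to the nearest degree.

156°

Δλ = -153.9126 − 158.6500 = -312.5626°; wrapped into (−180°, 180°]: 47.4374°.
θ = atan2( sin Δλ · cos φ₂ , cos φ₁ · sin φ₂ − sin φ₁ · cos φ₂ · cos Δλ )
  = atan2(0.34852, -0.78564) = 156.078° → normalised to [0°, 360°): 156.078°.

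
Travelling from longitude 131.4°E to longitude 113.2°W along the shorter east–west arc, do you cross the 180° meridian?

Naïve |-113.2 − 131.4| = 244.6° > 180°, so the shorter arc goes the other way round — across 180°.
Signed shortest Δλ = ((-113.2 − 131.4 + 180) mod 360) − 180 = 115.4°.
Going east by 115.4° from +131.4° passes through 180° before reaching -113.2°.

Yes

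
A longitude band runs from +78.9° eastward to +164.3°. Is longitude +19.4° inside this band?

No

Band width going east from +78.9° to +164.3°: ((164.3 − 78.9) mod 360) = 85.4°.
Offset of +19.4° east of the west edge: ((19.4 − 78.9) mod 360) = 300.5°.
300.5° > 85.4° ⇒ outside.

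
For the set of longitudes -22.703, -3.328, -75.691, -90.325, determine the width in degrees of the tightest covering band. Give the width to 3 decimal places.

86.997°

Sort the longitudes: -90.325°, -75.691°, -22.703°, -3.328°.
Eastward gaps between consecutive values (wrapping around): 14.634°, 52.988°, 19.375°, 273.003°.
Largest gap = 273.003° ⇒ minimal covering band is its complement: 360° − 273.003° = 86.997°.
Band runs from -90.325° eastward to -3.328°.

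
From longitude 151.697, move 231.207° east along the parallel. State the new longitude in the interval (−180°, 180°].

+22.904°

Start at +151.697°; shift +231.207° → +382.904°.
+382.904° lies outside (−180°, 180°]; subtract 360° → +22.904°.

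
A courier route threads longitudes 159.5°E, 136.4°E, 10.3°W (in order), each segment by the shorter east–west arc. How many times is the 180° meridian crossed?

0

Leg 1: +159.5° → +136.4°, shortest Δλ = -23.1° (west) — does not cross 180°.
Leg 2: +136.4° → -10.3°, shortest Δλ = -146.7° (west) — does not cross 180°.
Total crossings: 0.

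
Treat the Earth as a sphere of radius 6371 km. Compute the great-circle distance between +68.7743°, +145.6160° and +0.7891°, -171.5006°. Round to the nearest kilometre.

Δλ = -171.5006 − 145.6160 = -317.1166°; wrapped into (−180°, 180°]: 42.8834°.
Δφ = 0.7891 − 68.7743 = -67.9852°.
a = sin²(Δφ/2) + cos φ₁ · cos φ₂ · sin²(Δλ/2) = 0.360952.
c = 2·atan2(√a, √(1−a)) = 1.28899 rad → d = 6371·c ≈ 8212.12 km.

8212 km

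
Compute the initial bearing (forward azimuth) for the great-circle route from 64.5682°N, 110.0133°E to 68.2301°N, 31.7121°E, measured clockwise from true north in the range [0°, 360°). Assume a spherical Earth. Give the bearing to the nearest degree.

Δλ = 31.7121 − 110.0133 = -78.3012°.
θ = atan2( sin Δλ · cos φ₂ , cos φ₁ · sin φ₂ − sin φ₁ · cos φ₂ · cos Δλ )
  = atan2(-0.36318, 0.33089) = -47.663° → normalised to [0°, 360°): 312.337°.

312°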